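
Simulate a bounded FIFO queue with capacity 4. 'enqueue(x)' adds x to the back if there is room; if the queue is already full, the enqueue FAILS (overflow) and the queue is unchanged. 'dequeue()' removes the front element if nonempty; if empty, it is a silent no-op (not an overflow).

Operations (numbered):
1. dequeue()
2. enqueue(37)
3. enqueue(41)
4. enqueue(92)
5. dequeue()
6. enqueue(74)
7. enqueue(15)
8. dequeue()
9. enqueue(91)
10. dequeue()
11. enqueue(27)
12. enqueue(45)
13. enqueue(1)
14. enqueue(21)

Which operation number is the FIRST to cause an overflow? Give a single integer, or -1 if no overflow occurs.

1. dequeue(): empty, no-op, size=0
2. enqueue(37): size=1
3. enqueue(41): size=2
4. enqueue(92): size=3
5. dequeue(): size=2
6. enqueue(74): size=3
7. enqueue(15): size=4
8. dequeue(): size=3
9. enqueue(91): size=4
10. dequeue(): size=3
11. enqueue(27): size=4
12. enqueue(45): size=4=cap → OVERFLOW (fail)
13. enqueue(1): size=4=cap → OVERFLOW (fail)
14. enqueue(21): size=4=cap → OVERFLOW (fail)

Answer: 12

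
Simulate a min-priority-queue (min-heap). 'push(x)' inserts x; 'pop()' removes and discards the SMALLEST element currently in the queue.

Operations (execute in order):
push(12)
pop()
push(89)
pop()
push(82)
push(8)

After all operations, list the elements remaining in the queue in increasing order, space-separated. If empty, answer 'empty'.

push(12): heap contents = [12]
pop() → 12: heap contents = []
push(89): heap contents = [89]
pop() → 89: heap contents = []
push(82): heap contents = [82]
push(8): heap contents = [8, 82]

Answer: 8 82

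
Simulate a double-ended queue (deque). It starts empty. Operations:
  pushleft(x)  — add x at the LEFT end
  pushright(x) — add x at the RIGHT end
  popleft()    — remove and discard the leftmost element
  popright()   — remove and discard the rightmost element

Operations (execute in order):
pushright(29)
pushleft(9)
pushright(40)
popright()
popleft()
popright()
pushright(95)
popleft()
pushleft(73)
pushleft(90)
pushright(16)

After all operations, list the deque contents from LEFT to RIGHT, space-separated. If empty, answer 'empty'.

Answer: 90 73 16

Derivation:
pushright(29): [29]
pushleft(9): [9, 29]
pushright(40): [9, 29, 40]
popright(): [9, 29]
popleft(): [29]
popright(): []
pushright(95): [95]
popleft(): []
pushleft(73): [73]
pushleft(90): [90, 73]
pushright(16): [90, 73, 16]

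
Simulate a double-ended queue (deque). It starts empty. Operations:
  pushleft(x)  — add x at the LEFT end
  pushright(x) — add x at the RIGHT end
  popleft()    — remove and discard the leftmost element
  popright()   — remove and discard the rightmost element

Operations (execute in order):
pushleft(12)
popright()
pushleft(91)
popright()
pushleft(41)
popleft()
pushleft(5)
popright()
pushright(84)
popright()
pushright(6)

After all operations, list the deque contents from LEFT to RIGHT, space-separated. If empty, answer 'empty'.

Answer: 6

Derivation:
pushleft(12): [12]
popright(): []
pushleft(91): [91]
popright(): []
pushleft(41): [41]
popleft(): []
pushleft(5): [5]
popright(): []
pushright(84): [84]
popright(): []
pushright(6): [6]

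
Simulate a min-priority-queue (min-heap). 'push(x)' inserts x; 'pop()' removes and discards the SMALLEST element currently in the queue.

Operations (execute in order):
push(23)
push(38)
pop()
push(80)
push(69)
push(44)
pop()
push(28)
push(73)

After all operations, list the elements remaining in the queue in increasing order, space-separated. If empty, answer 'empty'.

Answer: 28 44 69 73 80

Derivation:
push(23): heap contents = [23]
push(38): heap contents = [23, 38]
pop() → 23: heap contents = [38]
push(80): heap contents = [38, 80]
push(69): heap contents = [38, 69, 80]
push(44): heap contents = [38, 44, 69, 80]
pop() → 38: heap contents = [44, 69, 80]
push(28): heap contents = [28, 44, 69, 80]
push(73): heap contents = [28, 44, 69, 73, 80]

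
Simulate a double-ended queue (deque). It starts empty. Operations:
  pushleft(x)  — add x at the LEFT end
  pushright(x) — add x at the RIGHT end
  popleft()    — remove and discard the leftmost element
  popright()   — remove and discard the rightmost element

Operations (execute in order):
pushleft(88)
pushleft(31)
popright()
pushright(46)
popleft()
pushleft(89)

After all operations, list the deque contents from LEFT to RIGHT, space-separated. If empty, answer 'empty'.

pushleft(88): [88]
pushleft(31): [31, 88]
popright(): [31]
pushright(46): [31, 46]
popleft(): [46]
pushleft(89): [89, 46]

Answer: 89 46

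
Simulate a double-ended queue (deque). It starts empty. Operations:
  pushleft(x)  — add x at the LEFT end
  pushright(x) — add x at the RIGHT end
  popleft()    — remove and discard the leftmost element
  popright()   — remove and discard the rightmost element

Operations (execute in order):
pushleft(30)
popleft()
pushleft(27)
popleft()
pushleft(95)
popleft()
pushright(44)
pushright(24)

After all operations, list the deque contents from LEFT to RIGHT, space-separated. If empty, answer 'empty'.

Answer: 44 24

Derivation:
pushleft(30): [30]
popleft(): []
pushleft(27): [27]
popleft(): []
pushleft(95): [95]
popleft(): []
pushright(44): [44]
pushright(24): [44, 24]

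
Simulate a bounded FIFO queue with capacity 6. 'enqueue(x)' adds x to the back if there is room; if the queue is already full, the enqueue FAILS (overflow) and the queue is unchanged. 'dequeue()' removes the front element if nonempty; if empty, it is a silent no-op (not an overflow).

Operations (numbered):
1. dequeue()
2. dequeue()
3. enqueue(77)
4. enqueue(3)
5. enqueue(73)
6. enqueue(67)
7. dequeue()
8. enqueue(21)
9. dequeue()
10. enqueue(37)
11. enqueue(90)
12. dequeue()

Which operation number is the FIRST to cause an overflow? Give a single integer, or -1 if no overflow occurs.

Answer: -1

Derivation:
1. dequeue(): empty, no-op, size=0
2. dequeue(): empty, no-op, size=0
3. enqueue(77): size=1
4. enqueue(3): size=2
5. enqueue(73): size=3
6. enqueue(67): size=4
7. dequeue(): size=3
8. enqueue(21): size=4
9. dequeue(): size=3
10. enqueue(37): size=4
11. enqueue(90): size=5
12. dequeue(): size=4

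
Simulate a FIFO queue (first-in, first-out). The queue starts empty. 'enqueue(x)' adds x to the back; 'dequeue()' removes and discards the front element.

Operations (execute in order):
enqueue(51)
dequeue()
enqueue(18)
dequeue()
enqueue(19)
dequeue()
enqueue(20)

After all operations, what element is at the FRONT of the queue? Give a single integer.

Answer: 20

Derivation:
enqueue(51): queue = [51]
dequeue(): queue = []
enqueue(18): queue = [18]
dequeue(): queue = []
enqueue(19): queue = [19]
dequeue(): queue = []
enqueue(20): queue = [20]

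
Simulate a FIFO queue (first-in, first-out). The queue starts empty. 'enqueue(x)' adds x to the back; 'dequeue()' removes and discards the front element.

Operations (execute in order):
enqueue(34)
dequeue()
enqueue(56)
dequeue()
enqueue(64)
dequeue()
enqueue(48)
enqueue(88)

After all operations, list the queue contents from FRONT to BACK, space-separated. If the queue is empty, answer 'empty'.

Answer: 48 88

Derivation:
enqueue(34): [34]
dequeue(): []
enqueue(56): [56]
dequeue(): []
enqueue(64): [64]
dequeue(): []
enqueue(48): [48]
enqueue(88): [48, 88]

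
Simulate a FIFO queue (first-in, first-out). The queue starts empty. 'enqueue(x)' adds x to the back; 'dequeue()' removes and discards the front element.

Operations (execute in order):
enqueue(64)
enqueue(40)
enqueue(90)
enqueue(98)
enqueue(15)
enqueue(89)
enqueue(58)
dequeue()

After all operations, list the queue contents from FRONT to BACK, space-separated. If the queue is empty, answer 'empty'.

enqueue(64): [64]
enqueue(40): [64, 40]
enqueue(90): [64, 40, 90]
enqueue(98): [64, 40, 90, 98]
enqueue(15): [64, 40, 90, 98, 15]
enqueue(89): [64, 40, 90, 98, 15, 89]
enqueue(58): [64, 40, 90, 98, 15, 89, 58]
dequeue(): [40, 90, 98, 15, 89, 58]

Answer: 40 90 98 15 89 58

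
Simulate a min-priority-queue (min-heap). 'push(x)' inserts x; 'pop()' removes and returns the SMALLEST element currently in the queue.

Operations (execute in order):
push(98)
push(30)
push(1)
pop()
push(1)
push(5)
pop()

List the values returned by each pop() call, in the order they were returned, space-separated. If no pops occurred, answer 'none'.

Answer: 1 1

Derivation:
push(98): heap contents = [98]
push(30): heap contents = [30, 98]
push(1): heap contents = [1, 30, 98]
pop() → 1: heap contents = [30, 98]
push(1): heap contents = [1, 30, 98]
push(5): heap contents = [1, 5, 30, 98]
pop() → 1: heap contents = [5, 30, 98]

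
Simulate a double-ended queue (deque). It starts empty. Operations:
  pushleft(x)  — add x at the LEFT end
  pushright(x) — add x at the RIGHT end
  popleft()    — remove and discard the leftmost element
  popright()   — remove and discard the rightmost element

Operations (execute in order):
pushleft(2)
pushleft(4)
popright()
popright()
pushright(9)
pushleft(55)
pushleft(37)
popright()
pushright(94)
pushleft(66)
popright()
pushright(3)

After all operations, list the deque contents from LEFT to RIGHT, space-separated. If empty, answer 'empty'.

Answer: 66 37 55 3

Derivation:
pushleft(2): [2]
pushleft(4): [4, 2]
popright(): [4]
popright(): []
pushright(9): [9]
pushleft(55): [55, 9]
pushleft(37): [37, 55, 9]
popright(): [37, 55]
pushright(94): [37, 55, 94]
pushleft(66): [66, 37, 55, 94]
popright(): [66, 37, 55]
pushright(3): [66, 37, 55, 3]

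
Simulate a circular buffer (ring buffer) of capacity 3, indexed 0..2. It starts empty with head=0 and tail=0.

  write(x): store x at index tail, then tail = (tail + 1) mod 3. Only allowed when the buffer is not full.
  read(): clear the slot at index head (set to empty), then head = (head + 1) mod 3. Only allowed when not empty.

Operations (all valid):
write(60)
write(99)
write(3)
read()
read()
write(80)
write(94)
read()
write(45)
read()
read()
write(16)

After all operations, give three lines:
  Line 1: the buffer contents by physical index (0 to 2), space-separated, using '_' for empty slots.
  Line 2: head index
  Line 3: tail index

Answer: 16 _ 45
2
1

Derivation:
write(60): buf=[60 _ _], head=0, tail=1, size=1
write(99): buf=[60 99 _], head=0, tail=2, size=2
write(3): buf=[60 99 3], head=0, tail=0, size=3
read(): buf=[_ 99 3], head=1, tail=0, size=2
read(): buf=[_ _ 3], head=2, tail=0, size=1
write(80): buf=[80 _ 3], head=2, tail=1, size=2
write(94): buf=[80 94 3], head=2, tail=2, size=3
read(): buf=[80 94 _], head=0, tail=2, size=2
write(45): buf=[80 94 45], head=0, tail=0, size=3
read(): buf=[_ 94 45], head=1, tail=0, size=2
read(): buf=[_ _ 45], head=2, tail=0, size=1
write(16): buf=[16 _ 45], head=2, tail=1, size=2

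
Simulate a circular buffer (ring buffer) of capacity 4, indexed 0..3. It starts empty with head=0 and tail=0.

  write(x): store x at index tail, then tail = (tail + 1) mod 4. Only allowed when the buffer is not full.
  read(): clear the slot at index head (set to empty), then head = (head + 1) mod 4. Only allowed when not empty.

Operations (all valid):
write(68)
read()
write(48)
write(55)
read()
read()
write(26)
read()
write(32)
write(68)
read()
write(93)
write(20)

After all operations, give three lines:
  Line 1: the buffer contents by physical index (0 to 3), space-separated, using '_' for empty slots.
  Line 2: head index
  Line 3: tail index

write(68): buf=[68 _ _ _], head=0, tail=1, size=1
read(): buf=[_ _ _ _], head=1, tail=1, size=0
write(48): buf=[_ 48 _ _], head=1, tail=2, size=1
write(55): buf=[_ 48 55 _], head=1, tail=3, size=2
read(): buf=[_ _ 55 _], head=2, tail=3, size=1
read(): buf=[_ _ _ _], head=3, tail=3, size=0
write(26): buf=[_ _ _ 26], head=3, tail=0, size=1
read(): buf=[_ _ _ _], head=0, tail=0, size=0
write(32): buf=[32 _ _ _], head=0, tail=1, size=1
write(68): buf=[32 68 _ _], head=0, tail=2, size=2
read(): buf=[_ 68 _ _], head=1, tail=2, size=1
write(93): buf=[_ 68 93 _], head=1, tail=3, size=2
write(20): buf=[_ 68 93 20], head=1, tail=0, size=3

Answer: _ 68 93 20
1
0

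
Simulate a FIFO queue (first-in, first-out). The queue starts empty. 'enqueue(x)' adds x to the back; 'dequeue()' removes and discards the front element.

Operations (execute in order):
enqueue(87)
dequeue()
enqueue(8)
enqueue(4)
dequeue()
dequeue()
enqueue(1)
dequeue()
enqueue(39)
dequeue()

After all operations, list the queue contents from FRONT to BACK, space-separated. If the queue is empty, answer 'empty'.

Answer: empty

Derivation:
enqueue(87): [87]
dequeue(): []
enqueue(8): [8]
enqueue(4): [8, 4]
dequeue(): [4]
dequeue(): []
enqueue(1): [1]
dequeue(): []
enqueue(39): [39]
dequeue(): []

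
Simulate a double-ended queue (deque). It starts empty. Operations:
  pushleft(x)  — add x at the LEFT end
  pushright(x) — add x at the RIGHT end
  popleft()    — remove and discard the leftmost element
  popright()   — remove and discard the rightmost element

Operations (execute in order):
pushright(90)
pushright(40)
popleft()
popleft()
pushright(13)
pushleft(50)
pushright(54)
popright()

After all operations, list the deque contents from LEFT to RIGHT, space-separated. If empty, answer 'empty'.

pushright(90): [90]
pushright(40): [90, 40]
popleft(): [40]
popleft(): []
pushright(13): [13]
pushleft(50): [50, 13]
pushright(54): [50, 13, 54]
popright(): [50, 13]

Answer: 50 13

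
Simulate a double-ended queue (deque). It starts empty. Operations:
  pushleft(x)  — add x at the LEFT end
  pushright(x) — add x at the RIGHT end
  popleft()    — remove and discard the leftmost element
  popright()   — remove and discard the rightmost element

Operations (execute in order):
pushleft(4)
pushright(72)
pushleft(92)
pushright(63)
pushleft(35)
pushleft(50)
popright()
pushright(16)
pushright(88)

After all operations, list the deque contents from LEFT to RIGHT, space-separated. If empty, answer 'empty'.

Answer: 50 35 92 4 72 16 88

Derivation:
pushleft(4): [4]
pushright(72): [4, 72]
pushleft(92): [92, 4, 72]
pushright(63): [92, 4, 72, 63]
pushleft(35): [35, 92, 4, 72, 63]
pushleft(50): [50, 35, 92, 4, 72, 63]
popright(): [50, 35, 92, 4, 72]
pushright(16): [50, 35, 92, 4, 72, 16]
pushright(88): [50, 35, 92, 4, 72, 16, 88]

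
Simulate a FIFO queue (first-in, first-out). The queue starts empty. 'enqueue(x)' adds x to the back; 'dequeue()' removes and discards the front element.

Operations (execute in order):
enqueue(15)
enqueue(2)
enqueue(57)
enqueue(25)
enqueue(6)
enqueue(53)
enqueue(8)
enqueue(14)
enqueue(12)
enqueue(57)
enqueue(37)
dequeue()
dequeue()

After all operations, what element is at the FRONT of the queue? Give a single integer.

enqueue(15): queue = [15]
enqueue(2): queue = [15, 2]
enqueue(57): queue = [15, 2, 57]
enqueue(25): queue = [15, 2, 57, 25]
enqueue(6): queue = [15, 2, 57, 25, 6]
enqueue(53): queue = [15, 2, 57, 25, 6, 53]
enqueue(8): queue = [15, 2, 57, 25, 6, 53, 8]
enqueue(14): queue = [15, 2, 57, 25, 6, 53, 8, 14]
enqueue(12): queue = [15, 2, 57, 25, 6, 53, 8, 14, 12]
enqueue(57): queue = [15, 2, 57, 25, 6, 53, 8, 14, 12, 57]
enqueue(37): queue = [15, 2, 57, 25, 6, 53, 8, 14, 12, 57, 37]
dequeue(): queue = [2, 57, 25, 6, 53, 8, 14, 12, 57, 37]
dequeue(): queue = [57, 25, 6, 53, 8, 14, 12, 57, 37]

Answer: 57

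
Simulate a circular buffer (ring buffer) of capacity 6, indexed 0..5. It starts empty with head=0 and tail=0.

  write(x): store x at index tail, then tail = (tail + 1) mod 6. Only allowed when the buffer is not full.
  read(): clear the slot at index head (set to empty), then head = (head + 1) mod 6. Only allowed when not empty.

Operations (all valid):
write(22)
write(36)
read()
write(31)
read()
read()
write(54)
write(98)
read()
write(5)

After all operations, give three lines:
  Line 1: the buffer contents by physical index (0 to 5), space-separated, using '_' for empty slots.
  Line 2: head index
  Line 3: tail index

Answer: _ _ _ _ 98 5
4
0

Derivation:
write(22): buf=[22 _ _ _ _ _], head=0, tail=1, size=1
write(36): buf=[22 36 _ _ _ _], head=0, tail=2, size=2
read(): buf=[_ 36 _ _ _ _], head=1, tail=2, size=1
write(31): buf=[_ 36 31 _ _ _], head=1, tail=3, size=2
read(): buf=[_ _ 31 _ _ _], head=2, tail=3, size=1
read(): buf=[_ _ _ _ _ _], head=3, tail=3, size=0
write(54): buf=[_ _ _ 54 _ _], head=3, tail=4, size=1
write(98): buf=[_ _ _ 54 98 _], head=3, tail=5, size=2
read(): buf=[_ _ _ _ 98 _], head=4, tail=5, size=1
write(5): buf=[_ _ _ _ 98 5], head=4, tail=0, size=2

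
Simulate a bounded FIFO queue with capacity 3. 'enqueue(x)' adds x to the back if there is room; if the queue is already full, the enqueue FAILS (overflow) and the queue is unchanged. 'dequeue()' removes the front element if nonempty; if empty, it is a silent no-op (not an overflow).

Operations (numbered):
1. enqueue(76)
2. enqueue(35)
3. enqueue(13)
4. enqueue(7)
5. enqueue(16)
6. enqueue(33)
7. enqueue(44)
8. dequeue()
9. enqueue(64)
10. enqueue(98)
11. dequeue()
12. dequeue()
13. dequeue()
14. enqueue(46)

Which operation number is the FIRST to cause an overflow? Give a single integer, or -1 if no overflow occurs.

Answer: 4

Derivation:
1. enqueue(76): size=1
2. enqueue(35): size=2
3. enqueue(13): size=3
4. enqueue(7): size=3=cap → OVERFLOW (fail)
5. enqueue(16): size=3=cap → OVERFLOW (fail)
6. enqueue(33): size=3=cap → OVERFLOW (fail)
7. enqueue(44): size=3=cap → OVERFLOW (fail)
8. dequeue(): size=2
9. enqueue(64): size=3
10. enqueue(98): size=3=cap → OVERFLOW (fail)
11. dequeue(): size=2
12. dequeue(): size=1
13. dequeue(): size=0
14. enqueue(46): size=1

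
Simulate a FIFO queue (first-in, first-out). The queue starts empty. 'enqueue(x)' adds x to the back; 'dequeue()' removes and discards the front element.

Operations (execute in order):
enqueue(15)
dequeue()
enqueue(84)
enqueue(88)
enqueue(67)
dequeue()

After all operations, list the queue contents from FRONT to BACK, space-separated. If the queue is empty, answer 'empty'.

enqueue(15): [15]
dequeue(): []
enqueue(84): [84]
enqueue(88): [84, 88]
enqueue(67): [84, 88, 67]
dequeue(): [88, 67]

Answer: 88 67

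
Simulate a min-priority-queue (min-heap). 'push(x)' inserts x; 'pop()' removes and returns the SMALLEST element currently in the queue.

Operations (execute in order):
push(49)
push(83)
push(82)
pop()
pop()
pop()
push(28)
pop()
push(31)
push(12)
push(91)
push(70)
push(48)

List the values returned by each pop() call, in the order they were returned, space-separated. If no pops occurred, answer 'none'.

Answer: 49 82 83 28

Derivation:
push(49): heap contents = [49]
push(83): heap contents = [49, 83]
push(82): heap contents = [49, 82, 83]
pop() → 49: heap contents = [82, 83]
pop() → 82: heap contents = [83]
pop() → 83: heap contents = []
push(28): heap contents = [28]
pop() → 28: heap contents = []
push(31): heap contents = [31]
push(12): heap contents = [12, 31]
push(91): heap contents = [12, 31, 91]
push(70): heap contents = [12, 31, 70, 91]
push(48): heap contents = [12, 31, 48, 70, 91]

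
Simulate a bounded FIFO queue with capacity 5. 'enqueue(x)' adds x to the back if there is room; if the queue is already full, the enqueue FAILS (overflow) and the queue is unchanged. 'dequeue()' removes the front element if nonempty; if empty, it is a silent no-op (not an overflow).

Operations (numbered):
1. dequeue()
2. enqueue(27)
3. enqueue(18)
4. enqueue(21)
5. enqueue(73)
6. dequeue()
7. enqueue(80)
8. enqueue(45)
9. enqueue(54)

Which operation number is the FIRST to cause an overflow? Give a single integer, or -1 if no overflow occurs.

Answer: 9

Derivation:
1. dequeue(): empty, no-op, size=0
2. enqueue(27): size=1
3. enqueue(18): size=2
4. enqueue(21): size=3
5. enqueue(73): size=4
6. dequeue(): size=3
7. enqueue(80): size=4
8. enqueue(45): size=5
9. enqueue(54): size=5=cap → OVERFLOW (fail)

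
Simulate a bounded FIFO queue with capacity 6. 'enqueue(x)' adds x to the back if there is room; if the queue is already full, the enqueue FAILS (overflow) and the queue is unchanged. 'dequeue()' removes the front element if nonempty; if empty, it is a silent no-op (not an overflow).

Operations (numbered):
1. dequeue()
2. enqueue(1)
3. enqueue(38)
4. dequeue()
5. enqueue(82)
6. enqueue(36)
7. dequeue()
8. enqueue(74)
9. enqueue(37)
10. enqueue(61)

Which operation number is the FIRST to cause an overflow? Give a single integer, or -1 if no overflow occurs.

1. dequeue(): empty, no-op, size=0
2. enqueue(1): size=1
3. enqueue(38): size=2
4. dequeue(): size=1
5. enqueue(82): size=2
6. enqueue(36): size=3
7. dequeue(): size=2
8. enqueue(74): size=3
9. enqueue(37): size=4
10. enqueue(61): size=5

Answer: -1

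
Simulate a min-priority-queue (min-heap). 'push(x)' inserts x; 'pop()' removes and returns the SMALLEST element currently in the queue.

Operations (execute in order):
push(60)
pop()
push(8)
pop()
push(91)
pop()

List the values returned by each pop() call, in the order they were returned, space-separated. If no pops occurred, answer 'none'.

push(60): heap contents = [60]
pop() → 60: heap contents = []
push(8): heap contents = [8]
pop() → 8: heap contents = []
push(91): heap contents = [91]
pop() → 91: heap contents = []

Answer: 60 8 91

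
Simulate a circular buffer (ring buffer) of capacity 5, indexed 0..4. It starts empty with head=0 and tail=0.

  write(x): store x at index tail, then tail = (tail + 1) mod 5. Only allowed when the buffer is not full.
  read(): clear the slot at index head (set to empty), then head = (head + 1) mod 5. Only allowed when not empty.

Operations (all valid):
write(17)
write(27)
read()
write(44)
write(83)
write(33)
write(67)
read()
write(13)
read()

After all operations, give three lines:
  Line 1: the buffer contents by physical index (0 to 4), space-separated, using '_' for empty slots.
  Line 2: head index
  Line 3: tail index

Answer: 67 13 _ 83 33
3
2

Derivation:
write(17): buf=[17 _ _ _ _], head=0, tail=1, size=1
write(27): buf=[17 27 _ _ _], head=0, tail=2, size=2
read(): buf=[_ 27 _ _ _], head=1, tail=2, size=1
write(44): buf=[_ 27 44 _ _], head=1, tail=3, size=2
write(83): buf=[_ 27 44 83 _], head=1, tail=4, size=3
write(33): buf=[_ 27 44 83 33], head=1, tail=0, size=4
write(67): buf=[67 27 44 83 33], head=1, tail=1, size=5
read(): buf=[67 _ 44 83 33], head=2, tail=1, size=4
write(13): buf=[67 13 44 83 33], head=2, tail=2, size=5
read(): buf=[67 13 _ 83 33], head=3, tail=2, size=4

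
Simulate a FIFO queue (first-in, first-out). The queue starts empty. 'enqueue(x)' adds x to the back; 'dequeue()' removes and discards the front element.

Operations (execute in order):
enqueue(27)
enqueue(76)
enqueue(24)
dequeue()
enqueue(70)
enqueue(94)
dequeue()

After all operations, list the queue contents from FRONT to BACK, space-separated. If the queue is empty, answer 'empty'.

Answer: 24 70 94

Derivation:
enqueue(27): [27]
enqueue(76): [27, 76]
enqueue(24): [27, 76, 24]
dequeue(): [76, 24]
enqueue(70): [76, 24, 70]
enqueue(94): [76, 24, 70, 94]
dequeue(): [24, 70, 94]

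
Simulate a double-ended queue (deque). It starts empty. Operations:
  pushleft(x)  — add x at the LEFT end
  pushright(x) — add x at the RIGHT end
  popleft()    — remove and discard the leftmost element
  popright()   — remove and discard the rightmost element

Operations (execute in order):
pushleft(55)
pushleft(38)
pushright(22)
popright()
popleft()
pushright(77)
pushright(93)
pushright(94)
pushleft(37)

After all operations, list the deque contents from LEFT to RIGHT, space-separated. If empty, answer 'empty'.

Answer: 37 55 77 93 94

Derivation:
pushleft(55): [55]
pushleft(38): [38, 55]
pushright(22): [38, 55, 22]
popright(): [38, 55]
popleft(): [55]
pushright(77): [55, 77]
pushright(93): [55, 77, 93]
pushright(94): [55, 77, 93, 94]
pushleft(37): [37, 55, 77, 93, 94]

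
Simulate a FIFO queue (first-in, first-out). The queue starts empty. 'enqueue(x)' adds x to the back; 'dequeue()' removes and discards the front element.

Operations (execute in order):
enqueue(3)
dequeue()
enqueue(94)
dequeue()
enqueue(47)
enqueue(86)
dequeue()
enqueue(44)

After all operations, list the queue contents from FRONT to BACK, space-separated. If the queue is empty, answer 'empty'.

Answer: 86 44

Derivation:
enqueue(3): [3]
dequeue(): []
enqueue(94): [94]
dequeue(): []
enqueue(47): [47]
enqueue(86): [47, 86]
dequeue(): [86]
enqueue(44): [86, 44]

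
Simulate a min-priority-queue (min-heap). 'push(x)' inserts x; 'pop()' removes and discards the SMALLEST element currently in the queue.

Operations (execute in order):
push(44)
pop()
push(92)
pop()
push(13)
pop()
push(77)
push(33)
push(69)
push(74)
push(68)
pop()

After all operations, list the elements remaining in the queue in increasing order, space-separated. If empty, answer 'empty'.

push(44): heap contents = [44]
pop() → 44: heap contents = []
push(92): heap contents = [92]
pop() → 92: heap contents = []
push(13): heap contents = [13]
pop() → 13: heap contents = []
push(77): heap contents = [77]
push(33): heap contents = [33, 77]
push(69): heap contents = [33, 69, 77]
push(74): heap contents = [33, 69, 74, 77]
push(68): heap contents = [33, 68, 69, 74, 77]
pop() → 33: heap contents = [68, 69, 74, 77]

Answer: 68 69 74 77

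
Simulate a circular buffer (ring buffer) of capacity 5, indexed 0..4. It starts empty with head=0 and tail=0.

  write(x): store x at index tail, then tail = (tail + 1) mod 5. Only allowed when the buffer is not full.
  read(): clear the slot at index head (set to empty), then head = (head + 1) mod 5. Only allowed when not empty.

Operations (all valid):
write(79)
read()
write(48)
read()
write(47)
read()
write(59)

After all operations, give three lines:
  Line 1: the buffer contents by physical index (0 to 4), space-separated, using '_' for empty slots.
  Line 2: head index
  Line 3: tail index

Answer: _ _ _ 59 _
3
4

Derivation:
write(79): buf=[79 _ _ _ _], head=0, tail=1, size=1
read(): buf=[_ _ _ _ _], head=1, tail=1, size=0
write(48): buf=[_ 48 _ _ _], head=1, tail=2, size=1
read(): buf=[_ _ _ _ _], head=2, tail=2, size=0
write(47): buf=[_ _ 47 _ _], head=2, tail=3, size=1
read(): buf=[_ _ _ _ _], head=3, tail=3, size=0
write(59): buf=[_ _ _ 59 _], head=3, tail=4, size=1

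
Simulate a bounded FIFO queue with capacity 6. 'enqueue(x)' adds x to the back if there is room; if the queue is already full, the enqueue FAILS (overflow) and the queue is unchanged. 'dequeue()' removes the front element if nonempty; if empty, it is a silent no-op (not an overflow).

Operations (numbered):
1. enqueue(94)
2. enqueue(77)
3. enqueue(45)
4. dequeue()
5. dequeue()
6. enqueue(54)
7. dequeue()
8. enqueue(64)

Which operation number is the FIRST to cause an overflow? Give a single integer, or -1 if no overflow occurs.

1. enqueue(94): size=1
2. enqueue(77): size=2
3. enqueue(45): size=3
4. dequeue(): size=2
5. dequeue(): size=1
6. enqueue(54): size=2
7. dequeue(): size=1
8. enqueue(64): size=2

Answer: -1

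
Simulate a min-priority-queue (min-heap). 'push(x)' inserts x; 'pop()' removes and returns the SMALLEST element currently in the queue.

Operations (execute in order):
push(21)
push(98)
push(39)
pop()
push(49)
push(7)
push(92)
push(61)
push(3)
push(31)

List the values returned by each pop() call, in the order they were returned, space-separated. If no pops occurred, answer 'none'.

Answer: 21

Derivation:
push(21): heap contents = [21]
push(98): heap contents = [21, 98]
push(39): heap contents = [21, 39, 98]
pop() → 21: heap contents = [39, 98]
push(49): heap contents = [39, 49, 98]
push(7): heap contents = [7, 39, 49, 98]
push(92): heap contents = [7, 39, 49, 92, 98]
push(61): heap contents = [7, 39, 49, 61, 92, 98]
push(3): heap contents = [3, 7, 39, 49, 61, 92, 98]
push(31): heap contents = [3, 7, 31, 39, 49, 61, 92, 98]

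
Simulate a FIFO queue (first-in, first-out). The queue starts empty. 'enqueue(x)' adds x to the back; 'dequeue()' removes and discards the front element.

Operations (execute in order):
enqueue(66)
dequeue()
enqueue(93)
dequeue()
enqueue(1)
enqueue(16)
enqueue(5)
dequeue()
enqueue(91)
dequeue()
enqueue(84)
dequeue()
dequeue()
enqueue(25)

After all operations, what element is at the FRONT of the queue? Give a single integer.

enqueue(66): queue = [66]
dequeue(): queue = []
enqueue(93): queue = [93]
dequeue(): queue = []
enqueue(1): queue = [1]
enqueue(16): queue = [1, 16]
enqueue(5): queue = [1, 16, 5]
dequeue(): queue = [16, 5]
enqueue(91): queue = [16, 5, 91]
dequeue(): queue = [5, 91]
enqueue(84): queue = [5, 91, 84]
dequeue(): queue = [91, 84]
dequeue(): queue = [84]
enqueue(25): queue = [84, 25]

Answer: 84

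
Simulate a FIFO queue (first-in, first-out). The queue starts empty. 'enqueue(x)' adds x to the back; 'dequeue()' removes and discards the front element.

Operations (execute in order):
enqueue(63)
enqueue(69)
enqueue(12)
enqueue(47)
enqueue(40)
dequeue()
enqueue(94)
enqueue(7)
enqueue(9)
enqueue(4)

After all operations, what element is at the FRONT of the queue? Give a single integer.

Answer: 69

Derivation:
enqueue(63): queue = [63]
enqueue(69): queue = [63, 69]
enqueue(12): queue = [63, 69, 12]
enqueue(47): queue = [63, 69, 12, 47]
enqueue(40): queue = [63, 69, 12, 47, 40]
dequeue(): queue = [69, 12, 47, 40]
enqueue(94): queue = [69, 12, 47, 40, 94]
enqueue(7): queue = [69, 12, 47, 40, 94, 7]
enqueue(9): queue = [69, 12, 47, 40, 94, 7, 9]
enqueue(4): queue = [69, 12, 47, 40, 94, 7, 9, 4]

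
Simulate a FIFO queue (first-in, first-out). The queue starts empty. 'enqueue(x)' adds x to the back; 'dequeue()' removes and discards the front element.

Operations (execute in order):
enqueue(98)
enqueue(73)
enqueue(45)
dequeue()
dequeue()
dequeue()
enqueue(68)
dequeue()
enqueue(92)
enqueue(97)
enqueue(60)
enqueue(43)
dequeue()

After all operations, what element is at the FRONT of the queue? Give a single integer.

enqueue(98): queue = [98]
enqueue(73): queue = [98, 73]
enqueue(45): queue = [98, 73, 45]
dequeue(): queue = [73, 45]
dequeue(): queue = [45]
dequeue(): queue = []
enqueue(68): queue = [68]
dequeue(): queue = []
enqueue(92): queue = [92]
enqueue(97): queue = [92, 97]
enqueue(60): queue = [92, 97, 60]
enqueue(43): queue = [92, 97, 60, 43]
dequeue(): queue = [97, 60, 43]

Answer: 97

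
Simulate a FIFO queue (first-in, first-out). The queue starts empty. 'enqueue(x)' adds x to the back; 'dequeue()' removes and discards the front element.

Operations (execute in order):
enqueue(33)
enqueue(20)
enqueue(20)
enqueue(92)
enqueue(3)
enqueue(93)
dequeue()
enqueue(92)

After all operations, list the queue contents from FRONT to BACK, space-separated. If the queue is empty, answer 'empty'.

enqueue(33): [33]
enqueue(20): [33, 20]
enqueue(20): [33, 20, 20]
enqueue(92): [33, 20, 20, 92]
enqueue(3): [33, 20, 20, 92, 3]
enqueue(93): [33, 20, 20, 92, 3, 93]
dequeue(): [20, 20, 92, 3, 93]
enqueue(92): [20, 20, 92, 3, 93, 92]

Answer: 20 20 92 3 93 92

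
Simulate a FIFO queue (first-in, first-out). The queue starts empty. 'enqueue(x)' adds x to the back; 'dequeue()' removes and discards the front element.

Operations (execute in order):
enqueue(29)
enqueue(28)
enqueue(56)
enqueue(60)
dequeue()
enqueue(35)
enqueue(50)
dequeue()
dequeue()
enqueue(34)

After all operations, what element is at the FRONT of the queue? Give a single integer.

enqueue(29): queue = [29]
enqueue(28): queue = [29, 28]
enqueue(56): queue = [29, 28, 56]
enqueue(60): queue = [29, 28, 56, 60]
dequeue(): queue = [28, 56, 60]
enqueue(35): queue = [28, 56, 60, 35]
enqueue(50): queue = [28, 56, 60, 35, 50]
dequeue(): queue = [56, 60, 35, 50]
dequeue(): queue = [60, 35, 50]
enqueue(34): queue = [60, 35, 50, 34]

Answer: 60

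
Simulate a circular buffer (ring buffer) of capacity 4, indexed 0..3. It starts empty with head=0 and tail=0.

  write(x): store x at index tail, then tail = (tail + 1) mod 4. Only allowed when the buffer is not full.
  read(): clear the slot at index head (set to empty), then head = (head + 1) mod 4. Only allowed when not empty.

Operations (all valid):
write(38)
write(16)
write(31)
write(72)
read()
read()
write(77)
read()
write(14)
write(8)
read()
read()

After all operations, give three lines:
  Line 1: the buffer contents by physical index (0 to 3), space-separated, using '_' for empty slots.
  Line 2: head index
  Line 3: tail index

Answer: _ 14 8 _
1
3

Derivation:
write(38): buf=[38 _ _ _], head=0, tail=1, size=1
write(16): buf=[38 16 _ _], head=0, tail=2, size=2
write(31): buf=[38 16 31 _], head=0, tail=3, size=3
write(72): buf=[38 16 31 72], head=0, tail=0, size=4
read(): buf=[_ 16 31 72], head=1, tail=0, size=3
read(): buf=[_ _ 31 72], head=2, tail=0, size=2
write(77): buf=[77 _ 31 72], head=2, tail=1, size=3
read(): buf=[77 _ _ 72], head=3, tail=1, size=2
write(14): buf=[77 14 _ 72], head=3, tail=2, size=3
write(8): buf=[77 14 8 72], head=3, tail=3, size=4
read(): buf=[77 14 8 _], head=0, tail=3, size=3
read(): buf=[_ 14 8 _], head=1, tail=3, size=2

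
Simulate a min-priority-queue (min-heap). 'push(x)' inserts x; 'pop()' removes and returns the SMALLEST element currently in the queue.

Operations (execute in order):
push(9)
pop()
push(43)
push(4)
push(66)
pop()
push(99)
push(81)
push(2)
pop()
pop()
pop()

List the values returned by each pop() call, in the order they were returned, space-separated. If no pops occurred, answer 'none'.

Answer: 9 4 2 43 66

Derivation:
push(9): heap contents = [9]
pop() → 9: heap contents = []
push(43): heap contents = [43]
push(4): heap contents = [4, 43]
push(66): heap contents = [4, 43, 66]
pop() → 4: heap contents = [43, 66]
push(99): heap contents = [43, 66, 99]
push(81): heap contents = [43, 66, 81, 99]
push(2): heap contents = [2, 43, 66, 81, 99]
pop() → 2: heap contents = [43, 66, 81, 99]
pop() → 43: heap contents = [66, 81, 99]
pop() → 66: heap contents = [81, 99]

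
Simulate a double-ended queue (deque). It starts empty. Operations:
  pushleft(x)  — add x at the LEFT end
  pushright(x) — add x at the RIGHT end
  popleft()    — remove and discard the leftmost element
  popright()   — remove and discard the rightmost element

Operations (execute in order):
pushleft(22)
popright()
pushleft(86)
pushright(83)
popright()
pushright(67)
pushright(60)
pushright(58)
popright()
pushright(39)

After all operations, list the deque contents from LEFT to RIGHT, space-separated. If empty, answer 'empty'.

Answer: 86 67 60 39

Derivation:
pushleft(22): [22]
popright(): []
pushleft(86): [86]
pushright(83): [86, 83]
popright(): [86]
pushright(67): [86, 67]
pushright(60): [86, 67, 60]
pushright(58): [86, 67, 60, 58]
popright(): [86, 67, 60]
pushright(39): [86, 67, 60, 39]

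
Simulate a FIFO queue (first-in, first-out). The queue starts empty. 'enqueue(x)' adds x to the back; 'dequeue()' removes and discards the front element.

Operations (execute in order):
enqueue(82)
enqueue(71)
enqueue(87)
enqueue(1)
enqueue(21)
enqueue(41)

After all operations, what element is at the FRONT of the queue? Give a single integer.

enqueue(82): queue = [82]
enqueue(71): queue = [82, 71]
enqueue(87): queue = [82, 71, 87]
enqueue(1): queue = [82, 71, 87, 1]
enqueue(21): queue = [82, 71, 87, 1, 21]
enqueue(41): queue = [82, 71, 87, 1, 21, 41]

Answer: 82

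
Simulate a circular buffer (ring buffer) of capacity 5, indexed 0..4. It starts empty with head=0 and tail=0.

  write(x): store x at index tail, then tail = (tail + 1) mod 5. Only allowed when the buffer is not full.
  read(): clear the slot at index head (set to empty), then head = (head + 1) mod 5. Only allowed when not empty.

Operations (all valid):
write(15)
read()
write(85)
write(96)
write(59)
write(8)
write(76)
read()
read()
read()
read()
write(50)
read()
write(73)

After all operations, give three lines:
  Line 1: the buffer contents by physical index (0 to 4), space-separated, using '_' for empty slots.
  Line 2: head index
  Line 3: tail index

Answer: _ 50 73 _ _
1
3

Derivation:
write(15): buf=[15 _ _ _ _], head=0, tail=1, size=1
read(): buf=[_ _ _ _ _], head=1, tail=1, size=0
write(85): buf=[_ 85 _ _ _], head=1, tail=2, size=1
write(96): buf=[_ 85 96 _ _], head=1, tail=3, size=2
write(59): buf=[_ 85 96 59 _], head=1, tail=4, size=3
write(8): buf=[_ 85 96 59 8], head=1, tail=0, size=4
write(76): buf=[76 85 96 59 8], head=1, tail=1, size=5
read(): buf=[76 _ 96 59 8], head=2, tail=1, size=4
read(): buf=[76 _ _ 59 8], head=3, tail=1, size=3
read(): buf=[76 _ _ _ 8], head=4, tail=1, size=2
read(): buf=[76 _ _ _ _], head=0, tail=1, size=1
write(50): buf=[76 50 _ _ _], head=0, tail=2, size=2
read(): buf=[_ 50 _ _ _], head=1, tail=2, size=1
write(73): buf=[_ 50 73 _ _], head=1, tail=3, size=2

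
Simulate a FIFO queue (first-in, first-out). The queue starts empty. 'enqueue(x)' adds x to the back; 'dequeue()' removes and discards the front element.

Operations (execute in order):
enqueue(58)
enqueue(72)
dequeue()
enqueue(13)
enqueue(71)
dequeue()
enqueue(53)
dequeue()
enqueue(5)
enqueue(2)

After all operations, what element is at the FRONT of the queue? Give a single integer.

Answer: 71

Derivation:
enqueue(58): queue = [58]
enqueue(72): queue = [58, 72]
dequeue(): queue = [72]
enqueue(13): queue = [72, 13]
enqueue(71): queue = [72, 13, 71]
dequeue(): queue = [13, 71]
enqueue(53): queue = [13, 71, 53]
dequeue(): queue = [71, 53]
enqueue(5): queue = [71, 53, 5]
enqueue(2): queue = [71, 53, 5, 2]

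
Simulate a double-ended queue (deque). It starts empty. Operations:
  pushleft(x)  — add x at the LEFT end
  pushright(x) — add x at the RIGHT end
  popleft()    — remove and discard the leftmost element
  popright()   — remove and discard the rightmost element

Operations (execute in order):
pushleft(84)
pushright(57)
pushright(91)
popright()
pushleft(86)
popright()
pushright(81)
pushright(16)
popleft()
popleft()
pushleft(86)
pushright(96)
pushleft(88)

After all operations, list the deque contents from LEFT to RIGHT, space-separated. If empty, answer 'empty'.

Answer: 88 86 81 16 96

Derivation:
pushleft(84): [84]
pushright(57): [84, 57]
pushright(91): [84, 57, 91]
popright(): [84, 57]
pushleft(86): [86, 84, 57]
popright(): [86, 84]
pushright(81): [86, 84, 81]
pushright(16): [86, 84, 81, 16]
popleft(): [84, 81, 16]
popleft(): [81, 16]
pushleft(86): [86, 81, 16]
pushright(96): [86, 81, 16, 96]
pushleft(88): [88, 86, 81, 16, 96]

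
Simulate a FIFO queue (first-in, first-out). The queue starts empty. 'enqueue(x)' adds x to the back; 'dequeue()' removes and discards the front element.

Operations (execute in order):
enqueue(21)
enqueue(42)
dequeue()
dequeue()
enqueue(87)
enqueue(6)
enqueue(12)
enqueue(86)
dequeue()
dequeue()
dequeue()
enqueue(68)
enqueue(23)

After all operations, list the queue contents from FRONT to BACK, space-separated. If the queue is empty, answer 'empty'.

Answer: 86 68 23

Derivation:
enqueue(21): [21]
enqueue(42): [21, 42]
dequeue(): [42]
dequeue(): []
enqueue(87): [87]
enqueue(6): [87, 6]
enqueue(12): [87, 6, 12]
enqueue(86): [87, 6, 12, 86]
dequeue(): [6, 12, 86]
dequeue(): [12, 86]
dequeue(): [86]
enqueue(68): [86, 68]
enqueue(23): [86, 68, 23]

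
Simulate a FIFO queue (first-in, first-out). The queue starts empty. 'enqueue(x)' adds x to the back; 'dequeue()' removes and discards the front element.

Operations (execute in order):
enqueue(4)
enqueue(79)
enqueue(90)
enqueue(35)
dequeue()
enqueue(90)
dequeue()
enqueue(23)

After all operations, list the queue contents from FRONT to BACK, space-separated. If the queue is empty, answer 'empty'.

Answer: 90 35 90 23

Derivation:
enqueue(4): [4]
enqueue(79): [4, 79]
enqueue(90): [4, 79, 90]
enqueue(35): [4, 79, 90, 35]
dequeue(): [79, 90, 35]
enqueue(90): [79, 90, 35, 90]
dequeue(): [90, 35, 90]
enqueue(23): [90, 35, 90, 23]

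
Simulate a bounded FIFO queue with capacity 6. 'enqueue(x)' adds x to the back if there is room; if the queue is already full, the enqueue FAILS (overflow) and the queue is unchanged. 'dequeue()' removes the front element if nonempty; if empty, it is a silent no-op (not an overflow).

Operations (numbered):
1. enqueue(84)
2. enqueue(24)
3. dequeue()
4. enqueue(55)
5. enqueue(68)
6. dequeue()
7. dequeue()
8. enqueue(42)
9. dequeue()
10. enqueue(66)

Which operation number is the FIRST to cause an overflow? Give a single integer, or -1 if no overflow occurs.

1. enqueue(84): size=1
2. enqueue(24): size=2
3. dequeue(): size=1
4. enqueue(55): size=2
5. enqueue(68): size=3
6. dequeue(): size=2
7. dequeue(): size=1
8. enqueue(42): size=2
9. dequeue(): size=1
10. enqueue(66): size=2

Answer: -1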